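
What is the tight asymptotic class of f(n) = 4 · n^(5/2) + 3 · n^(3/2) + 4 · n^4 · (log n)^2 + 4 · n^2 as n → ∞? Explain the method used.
f(n) ∈ Θ(n^4 · (log n)^2)

Compare the terms by growth order. For large n, n^a · (log n)^b dominates n^a' · (log n)^b' iff a > a', or (a = a' and b > b'). Ranking the 4 terms shows the dominant one is 4 · n^4 · (log n)^2. Hence f(n) ∈ Θ(n^4 · (log n)^2).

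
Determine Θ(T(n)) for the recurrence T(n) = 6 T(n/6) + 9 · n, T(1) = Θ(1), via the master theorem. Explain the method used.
T(n) = Θ(n log n)

log_6 6 = 1, and f(n) = 9 · n = Θ(n^(log_6 6)). This is Case 2 of the master theorem: T(n) = Θ(f(n) · log n) = Θ(n log n).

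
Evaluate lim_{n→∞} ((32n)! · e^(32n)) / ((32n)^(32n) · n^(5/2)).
lim = 0

Stirling: (32n)! ~ sqrt(2π·32n) · (32n/e)^(32n). Hence
  (32n)! · e^(32n) / (32n)^(32n) ~ sqrt(2π·32n).
Dividing by n^(5/2): sqrt(2π·32n) / n^(5/2) = sqrt(2π·32) · n^((1−5)/2), so the expression behaves like sqrt(2π·32) · n^((1−5)/2) → 0.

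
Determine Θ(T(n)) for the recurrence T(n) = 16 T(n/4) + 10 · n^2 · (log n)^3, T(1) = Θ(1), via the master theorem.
T(n) = Θ(n^2 · (log n)^4)

Here log_4 16 = 2 and f(n) = 10 · n^2 · (log n)^3 = Θ(n^(log_4 16) · (log n)^3). This is the extended Case 2 of the master theorem (f matches the critical exponent up to log factors), giving T(n) = Θ(n^(log_4 16) · (log n)^(3+1)) = Θ(n^2 · (log n)^4).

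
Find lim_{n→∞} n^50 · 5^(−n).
lim = 0

Exponentials with base > 1 dominate every fixed polynomial: for any fixed c, n^c / 5^n → 0 as n → ∞ (e.g. by the ratio test, or by writing 5^n = e^(n ln 5) and noting e^(n ln 5) / n^c → ∞). Hence n^50 · 5^(−n) = n^50 / 5^n → 0.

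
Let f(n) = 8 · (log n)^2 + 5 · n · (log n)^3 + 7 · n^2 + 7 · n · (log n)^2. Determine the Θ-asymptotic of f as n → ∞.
f(n) ∈ Θ(n^2)

Compare the terms by growth order. For large n, n^a · (log n)^b dominates n^a' · (log n)^b' iff a > a', or (a = a' and b > b'). Ranking the 4 terms shows the dominant one is 7 · n^2. Hence f(n) ∈ Θ(n^2).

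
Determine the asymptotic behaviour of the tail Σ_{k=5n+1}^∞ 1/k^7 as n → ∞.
Σ_{k>5n} 1/k^7 ~ 1/(6 · (5n)^6)

Compare to the integral: ∫_{5n}^∞ x^(−7) dx = [−x^(−6)/6]_{5n}^∞ = 1/((7−1)·(5n)^6). Euler-Maclaurin then gives
  Σ_{k>5n} 1/k^7 = ∫_{5n}^∞ dx/x^7 − 1/(2·(5n)^7) + O(1/(5n)^8).
(Equivalently this is ζ(7) − Σ_{k≤5n} 1/k^7.)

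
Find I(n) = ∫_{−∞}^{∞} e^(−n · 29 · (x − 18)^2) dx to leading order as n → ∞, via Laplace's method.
I(n) = sqrt(π/(29n))

Here φ(x) = 29 · (x − 18)^2 has its unique minimum at x* = 18 with φ(x*) = 0 and φ''(x*) = 58. Laplace's method gives
  I(n) ~ e^(−n φ(x*)) · sqrt(2π / (n · φ''(x*))) = sqrt(2π / (58n)) = sqrt(π/(29n)).
This is exact: substituting u = (x − 18)·sqrt(29n) gives I(n) = (1/sqrt(29n)) ∫_{−∞}^{∞} e^(−u^2) du = sqrt(π/(29n)).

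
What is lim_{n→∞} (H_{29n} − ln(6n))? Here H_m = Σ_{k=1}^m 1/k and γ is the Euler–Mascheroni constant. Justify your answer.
lim = ln(29/6) + γ

By Euler-Maclaurin, H_m = ln m + γ + O(1/m). So
  H_{29n} − ln(6n) = ln(29n) + γ − ln(6n) + O(1/n)
                       = ln(29/6) + γ + O(1/n).
Hence the limit is ln(29/6) + γ.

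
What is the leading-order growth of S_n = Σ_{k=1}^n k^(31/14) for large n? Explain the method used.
S_n ~ (14/45) · n^(45/14)

Integral comparison: Σ_{k=1}^n k^(31/14) = ∫_0^n x^(31/14) dx + O(n^(31/14)). The integral is n^(1 + 31/14) / (1 + 31/14) = n^((31+14)/14) / ((31+14)/14) = (14/45) · n^(45/14).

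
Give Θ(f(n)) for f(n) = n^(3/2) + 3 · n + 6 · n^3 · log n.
f(n) ∈ Θ(n^3 · log n)

Compare the terms by growth order. For large n, n^a · (log n)^b dominates n^a' · (log n)^b' iff a > a', or (a = a' and b > b'). Ranking the 3 terms shows the dominant one is 6 · n^3 · log n. Hence f(n) ∈ Θ(n^3 · log n).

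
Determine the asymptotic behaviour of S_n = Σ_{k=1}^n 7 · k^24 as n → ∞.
S_n ~ 7 · n^25 / 25

By integral comparison (Euler-Maclaurin), Σ_{k=1}^n 7 · k^24 = 7 · ∫_0^n x^24 dx + O(n^24) = 7 · n^25/25 + O(n^24). (Equivalently, Faulhaber's formula gives the same leading term.)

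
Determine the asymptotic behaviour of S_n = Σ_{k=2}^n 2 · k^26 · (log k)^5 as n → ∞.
S_n ~ 2 · n^27 · (log n)^5 / 27

By integral comparison, S_n = ∫_1^n 2 · x^26 · (log x)^5 dx + O(n^26 · (log n)^5). For the integral, the leading term of ∫_1^n x^26 (log x)^5 dx is n^27/27 · (log n)^5 (by repeated integration by parts; each step lowers the log-exponent and produces a relatively O(1/log n) correction). Hence S_n ~ 2 · n^27 · (log n)^5 / 27.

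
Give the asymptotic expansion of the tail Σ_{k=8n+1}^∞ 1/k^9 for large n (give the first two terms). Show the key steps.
Σ_{k>8n} 1/k^9 = 1/(8 · (8n)^8) − 1/(2 · (8n)^9) + O(1/(8n)^10)

Compare to the integral: ∫_{8n}^∞ x^(−9) dx = [−x^(−8)/8]_{8n}^∞ = 1/((9−1)·(8n)^8). The Euler-Maclaurin correction adds −f(8n)/2 = −1/(2·(8n)^9). Euler-Maclaurin then gives
  Σ_{k>8n} 1/k^9 = ∫_{8n}^∞ dx/x^9 − 1/(2·(8n)^9) + O(1/(8n)^10).
(Equivalently this is ζ(9) − Σ_{k≤8n} 1/k^9.)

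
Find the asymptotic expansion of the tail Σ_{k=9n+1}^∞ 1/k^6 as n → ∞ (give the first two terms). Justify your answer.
Σ_{k>9n} 1/k^6 = 1/(5 · (9n)^5) − 1/(2 · (9n)^6) + O(1/(9n)^7)

Compare to the integral: ∫_{9n}^∞ x^(−6) dx = [−x^(−5)/5]_{9n}^∞ = 1/((6−1)·(9n)^5). The Euler-Maclaurin correction adds −f(9n)/2 = −1/(2·(9n)^6). Euler-Maclaurin then gives
  Σ_{k>9n} 1/k^6 = ∫_{9n}^∞ dx/x^6 − 1/(2·(9n)^6) + O(1/(9n)^7).
(Equivalently this is ζ(6) − Σ_{k≤9n} 1/k^6.)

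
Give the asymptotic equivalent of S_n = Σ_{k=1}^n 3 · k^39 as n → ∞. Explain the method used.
S_n ~ 3 · n^40 / 40

By integral comparison (Euler-Maclaurin), Σ_{k=1}^n 3 · k^39 = 3 · ∫_0^n x^39 dx + O(n^39) = 3 · n^40/40 + O(n^39). (Equivalently, Faulhaber's formula gives the same leading term.)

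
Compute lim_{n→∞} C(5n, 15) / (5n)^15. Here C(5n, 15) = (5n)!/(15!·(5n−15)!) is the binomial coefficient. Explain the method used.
lim = 1/15! = 1/1307674368000

With N = 5n → ∞: C(N, 15) / N^15 = [N(N−1)…(N−14)] / (15! · N^15) = (1/15!) · 1 · (1 − 1/(5n)) · … · (1 − 14/(5n)). Each factor → 1 as N → ∞, so the limit is 1/15! = 1/1307674368000.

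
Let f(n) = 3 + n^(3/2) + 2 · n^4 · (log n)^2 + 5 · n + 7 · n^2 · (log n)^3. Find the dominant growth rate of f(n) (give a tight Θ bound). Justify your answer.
f(n) ∈ Θ(n^4 · (log n)^2)

Compare the terms by growth order. For large n, n^a · (log n)^b dominates n^a' · (log n)^b' iff a > a', or (a = a' and b > b'). Ranking the 5 terms shows the dominant one is 2 · n^4 · (log n)^2. Hence f(n) ∈ Θ(n^4 · (log n)^2).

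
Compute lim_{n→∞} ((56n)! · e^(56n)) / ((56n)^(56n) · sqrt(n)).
lim = sqrt(2π·56)

Stirling: (56n)! ~ sqrt(2π·56n) · (56n/e)^(56n). Hence
  (56n)! · e^(56n) / (56n)^(56n) ~ sqrt(2π·56n).
Dividing by sqrt(n): sqrt(2π·56n) / sqrt(n) = sqrt(2π·56) · n^((1−1)/2), so the limit is sqrt(2π·56).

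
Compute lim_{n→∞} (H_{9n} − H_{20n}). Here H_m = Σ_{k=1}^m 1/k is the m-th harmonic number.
lim = ln(9/20)

Euler-Maclaurin gives H_m = ln m + γ + 1/(2m) + O(1/m^2). The γ and O(1/m) terms cancel in the difference:
  H_{9n} − H_{20n} = ln(9n) − ln(20n) + O(1/n) = ln(9/20) + O(1/n).
Hence the limit is ln(9/20).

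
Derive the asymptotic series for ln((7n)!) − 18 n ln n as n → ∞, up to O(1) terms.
ln((7n)!) − 18 n ln n = −11 n ln n + 7(ln 7 − 1) n + (1/2) ln(2π·7n) + O(1/n)

Stirling: ln((7n)!) = 7n ln(7n) − 7n + (1/2) ln(2π·7n) + O(1/n).
Expand 7n ln(7n) = 7n (ln n + ln 7) = 7n ln n + 7n ln 7.
Subtract 18n ln n: leading term is (7 − 18) n ln n = −11 n ln n. The next term is 7n ln 7 − 7n = 7(ln 7 − 1) n. Then the (1/2) ln(2π·7n) correction.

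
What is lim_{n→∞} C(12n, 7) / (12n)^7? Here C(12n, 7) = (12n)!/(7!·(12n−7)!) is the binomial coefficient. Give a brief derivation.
lim = 1/7! = 1/5040

With N = 12n → ∞: C(N, 7) / N^7 = [N(N−1)…(N−6)] / (7! · N^7) = (1/7!) · 1 · (1 − 1/(12n)) · … · (1 − 6/(12n)). Each factor → 1 as N → ∞, so the limit is 1/7! = 1/5040.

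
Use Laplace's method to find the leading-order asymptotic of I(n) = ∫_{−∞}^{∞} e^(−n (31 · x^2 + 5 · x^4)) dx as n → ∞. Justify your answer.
I(n) ~ sqrt(π/(31n))

φ(x) = 31 · x^2 + 5 · x^4 has its unique global minimum at x* = 0 (since φ'(x) = 62x + 20x^3 = 0 only at x = 0 for real x with both coefficients positive, and φ → ∞ as |x| → ∞). At x* = 0, φ(0) = 0 and φ''(0) = 62. Laplace's method then gives
  I(n) ~ sqrt(2π / (n · φ''(0))) · e^(−n φ(0)) = sqrt(2π / (62n)) = sqrt(π/(31n)).
The 5 · x^4 term contributes only at subleading order (an O(1/n) relative correction).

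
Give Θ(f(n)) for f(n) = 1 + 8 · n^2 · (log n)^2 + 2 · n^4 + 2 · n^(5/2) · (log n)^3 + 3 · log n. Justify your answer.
f(n) ∈ Θ(n^4)

Compare the terms by growth order. For large n, n^a · (log n)^b dominates n^a' · (log n)^b' iff a > a', or (a = a' and b > b'). Ranking the 5 terms shows the dominant one is 2 · n^4. Hence f(n) ∈ Θ(n^4).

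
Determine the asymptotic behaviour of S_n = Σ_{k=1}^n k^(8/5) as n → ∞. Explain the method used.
S_n ~ (5/13) · n^(13/5)

Integral comparison: Σ_{k=1}^n k^(8/5) = ∫_0^n x^(8/5) dx + O(n^(8/5)). The integral is n^(1 + 8/5) / (1 + 8/5) = n^((8+5)/5) / ((8+5)/5) = (5/13) · n^(13/5).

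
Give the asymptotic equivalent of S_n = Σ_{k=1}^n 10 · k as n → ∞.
S_n ~ 5 · n^2

By integral comparison (Euler-Maclaurin), Σ_{k=1}^n 10 · k = 10 · ∫_0^n x^1 dx + O(n) = 10 · n^2/2 = 5 · n^2 + O(n). (Equivalently, Faulhaber's formula gives the same leading term.)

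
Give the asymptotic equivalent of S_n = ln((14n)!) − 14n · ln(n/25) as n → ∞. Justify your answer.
S_n ~ 14n · (ln 350 − 1) + O(ln n)

Stirling: ln((14n)!) = 14n ln(14n) − 14n + O(ln n).
  S_n = 14n ln(14n) − 14n − 14n ln(n/25) + O(ln n)
      = 14n ln(14n) − 14n ln n + 14n ln 25 − 14n + O(ln n)
      = 14n ln 14 + 14n ln 25 − 14n + O(ln n)
      = 14n (ln 350 − 1) + O(ln n).
Numerically ln(350) − 1 ≈ 4.8579.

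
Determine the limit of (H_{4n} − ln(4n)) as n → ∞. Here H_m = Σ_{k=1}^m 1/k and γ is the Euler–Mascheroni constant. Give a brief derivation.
lim = γ

By Euler-Maclaurin, H_m = ln m + γ + O(1/m). So
  H_{4n} − ln(4n) = ln(4n) + γ − ln(4n) + O(1/n)
                       = ln(4/4) + γ + O(1/n).
Hence the limit is γ (since ln 1 = 0).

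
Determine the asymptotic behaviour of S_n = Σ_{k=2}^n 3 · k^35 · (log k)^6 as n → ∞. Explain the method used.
S_n ~ n^36 · (log n)^6 / 12

By integral comparison, S_n = ∫_1^n 3 · x^35 · (log x)^6 dx + O(n^35 · (log n)^6). For the integral, the leading term of ∫_1^n x^35 (log x)^6 dx is n^36/36 · (log n)^6 (by repeated integration by parts; each step lowers the log-exponent and produces a relatively O(1/log n) correction). Hence S_n ~ n^36 · (log n)^6 / 12.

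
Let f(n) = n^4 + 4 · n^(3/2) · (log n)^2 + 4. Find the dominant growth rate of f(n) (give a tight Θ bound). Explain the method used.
f(n) ∈ Θ(n^4)

Compare the terms by growth order. For large n, n^a · (log n)^b dominates n^a' · (log n)^b' iff a > a', or (a = a' and b > b'). Ranking the 3 terms shows the dominant one is n^4. Hence f(n) ∈ Θ(n^4).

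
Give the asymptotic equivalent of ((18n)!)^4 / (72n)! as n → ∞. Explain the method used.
((18n)!)^4/(72n)! ~ ((2π·18n)^(3/2) / 2) · 4^(−4·18n)  →  0

Write N = 18n. Stirling: N! ~ sqrt(2π N)(N/e)^N and (4N)! ~ sqrt(2π·4N)·(4N/e)^(4N).
  (N!)^4/(4N)! ~ (2π N)^(4/2) (N/e)^(4N) / [sqrt(2π·4N) (4N/e)^(4N)]
     = (2π N)^(4/2) / sqrt(2π·4N) · (N/(4N))^(4N)
     = (2π N)^((4−1)/2) / 2 · 4^(−4N).
Since 4^4 > 1, the factor 4^(−4N) decays exponentially, so the ratio → 0. Substituting N = 18n gives the stated form.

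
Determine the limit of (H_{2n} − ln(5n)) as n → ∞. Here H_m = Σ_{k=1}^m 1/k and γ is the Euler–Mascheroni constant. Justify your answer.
lim = ln(2/5) + γ

By Euler-Maclaurin, H_m = ln m + γ + O(1/m). So
  H_{2n} − ln(5n) = ln(2n) + γ − ln(5n) + O(1/n)
                       = ln(2/5) + γ + O(1/n).
Hence the limit is ln(2/5) + γ.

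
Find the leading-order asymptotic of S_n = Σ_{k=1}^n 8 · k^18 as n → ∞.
S_n ~ 8 · n^19 / 19

By integral comparison (Euler-Maclaurin), Σ_{k=1}^n 8 · k^18 = 8 · ∫_0^n x^18 dx + O(n^18) = 8 · n^19/19 + O(n^18). (Equivalently, Faulhaber's formula gives the same leading term.)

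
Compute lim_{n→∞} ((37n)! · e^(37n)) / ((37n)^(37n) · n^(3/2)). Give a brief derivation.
lim = 0

Stirling: (37n)! ~ sqrt(2π·37n) · (37n/e)^(37n). Hence
  (37n)! · e^(37n) / (37n)^(37n) ~ sqrt(2π·37n).
Dividing by n^(3/2): sqrt(2π·37n) / n^(3/2) = sqrt(2π·37) · n^((1−3)/2), so the expression behaves like sqrt(2π·37) · n^((1−3)/2) → 0.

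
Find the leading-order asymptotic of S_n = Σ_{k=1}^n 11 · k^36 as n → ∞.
S_n ~ 11 · n^37 / 37

By integral comparison (Euler-Maclaurin), Σ_{k=1}^n 11 · k^36 = 11 · ∫_0^n x^36 dx + O(n^36) = 11 · n^37/37 + O(n^36). (Equivalently, Faulhaber's formula gives the same leading term.)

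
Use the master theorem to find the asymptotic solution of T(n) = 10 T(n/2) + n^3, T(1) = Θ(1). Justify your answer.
T(n) = Θ(n^(log_2 10))

Master theorem: compare f(n) = n^3 to n^(log_2 10) where log_2 10 ≈ 3.322. Since 3 < log_2 10, we have f(n) = O(n^(log_2 10 − ε)) for some ε > 0 — Case 1. Hence T(n) = Θ(n^(log_2 10)).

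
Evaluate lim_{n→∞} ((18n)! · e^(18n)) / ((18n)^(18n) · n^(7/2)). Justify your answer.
lim = 0

Stirling: (18n)! ~ sqrt(2π·18n) · (18n/e)^(18n). Hence
  (18n)! · e^(18n) / (18n)^(18n) ~ sqrt(2π·18n).
Dividing by n^(7/2): sqrt(2π·18n) / n^(7/2) = sqrt(2π·18) · n^((1−7)/2), so the expression behaves like sqrt(2π·18) · n^((1−7)/2) → 0.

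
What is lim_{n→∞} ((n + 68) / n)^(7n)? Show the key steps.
lim = e^476

Rewrite as (1 + 68/n)^(7n). By the standard limit (1 + x/n)^n → e^x, we have (1 + 68/n)^n → e^68, and raising to the 7th power gives e^476.
More precisely, ln[(1 + 68/n)^(7n)] = 7n · ln(1 + 68/n) = 7n · (68/n + O(1/n^2)) = 476 + O(1/n) → 476.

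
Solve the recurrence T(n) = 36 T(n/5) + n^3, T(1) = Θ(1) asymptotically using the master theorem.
T(n) = Θ(n^3)

log_5 36 ≈ 2.227. f(n) = n^3 dominates n^(log_5 36) since 3 > 2.227, and the regularity condition a·f(n/b) = 36·(n/5)^3 = (36/125)·n^3 ≤ c·f(n) holds with c = 36/125 ≈ 0.288 < 1. So this is Case 3: T(n) = Θ(f(n)) = Θ(n^3).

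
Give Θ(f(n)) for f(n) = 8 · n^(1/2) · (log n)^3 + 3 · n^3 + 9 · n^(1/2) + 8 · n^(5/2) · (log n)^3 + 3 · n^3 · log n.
f(n) ∈ Θ(n^3 · log n)

Compare the terms by growth order. For large n, n^a · (log n)^b dominates n^a' · (log n)^b' iff a > a', or (a = a' and b > b'). Ranking the 5 terms shows the dominant one is 3 · n^3 · log n. Hence f(n) ∈ Θ(n^3 · log n).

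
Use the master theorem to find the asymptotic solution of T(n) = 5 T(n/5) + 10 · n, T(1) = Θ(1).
T(n) = Θ(n log n)

log_5 5 = 1, and f(n) = 10 · n = Θ(n^(log_5 5)). This is Case 2 of the master theorem: T(n) = Θ(f(n) · log n) = Θ(n log n).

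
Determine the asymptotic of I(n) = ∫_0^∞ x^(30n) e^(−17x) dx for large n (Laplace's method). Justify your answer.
I(n) ~ (sqrt(2π·30n) / 17) · (30n/(17e))^(30n)

Write the integrand as exp(30n ln x − 17x) and set f(x) = 30n ln x − 17x. Then f'(x) = 30n/x − 17 = 0 at x* = 30n/17, and f''(x*) = −30n/x*^2 = −17^2/(30n). Laplace's method (interior maximum) gives
  I(n) ~ e^(f(x*)) · sqrt(2π / |f''(x*)|)
        = exp(30n ln(30n/17) − 30n) · sqrt(2π · 30n / 17^2)
        = (30n/17)^(30n) e^(−30n) · sqrt(2π·30n) / 17
        = (sqrt(2π·30n) / 17) · (30n/(17e))^(30n).
This matches Γ(30n+1)/17^(30n+1) with Stirling applied to Γ.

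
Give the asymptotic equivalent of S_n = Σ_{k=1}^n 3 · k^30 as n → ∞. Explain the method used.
S_n ~ 3 · n^31 / 31

By integral comparison (Euler-Maclaurin), Σ_{k=1}^n 3 · k^30 = 3 · ∫_0^n x^30 dx + O(n^30) = 3 · n^31/31 + O(n^30). (Equivalently, Faulhaber's formula gives the same leading term.)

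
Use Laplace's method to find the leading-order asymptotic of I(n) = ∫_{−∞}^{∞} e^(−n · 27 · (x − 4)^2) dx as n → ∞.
I(n) = sqrt(π/(27n))

Here φ(x) = 27 · (x − 4)^2 has its unique minimum at x* = 4 with φ(x*) = 0 and φ''(x*) = 54. Laplace's method gives
  I(n) ~ e^(−n φ(x*)) · sqrt(2π / (n · φ''(x*))) = sqrt(2π / (54n)) = sqrt(π/(27n)).
This is exact: substituting u = (x − 4)·sqrt(27n) gives I(n) = (1/sqrt(27n)) ∫_{−∞}^{∞} e^(−u^2) du = sqrt(π/(27n)).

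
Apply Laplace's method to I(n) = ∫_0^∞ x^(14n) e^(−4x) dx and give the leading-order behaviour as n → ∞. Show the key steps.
I(n) ~ (sqrt(2π·14n) / 4) · (14n/(4e))^(14n)

Write the integrand as exp(14n ln x − 4x) and set f(x) = 14n ln x − 4x. Then f'(x) = 14n/x − 4 = 0 at x* = 14n/4, and f''(x*) = −14n/x*^2 = −4^2/(14n). Laplace's method (interior maximum) gives
  I(n) ~ e^(f(x*)) · sqrt(2π / |f''(x*)|)
        = exp(14n ln(14n/4) − 14n) · sqrt(2π · 14n / 4^2)
        = (14n/4)^(14n) e^(−14n) · sqrt(2π·14n) / 4
        = (sqrt(2π·14n) / 4) · (14n/(4e))^(14n).
This matches Γ(14n+1)/4^(14n+1) with Stirling applied to Γ.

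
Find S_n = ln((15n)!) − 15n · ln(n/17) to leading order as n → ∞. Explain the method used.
S_n ~ 15n · (ln 255 − 1) + O(ln n)

Stirling: ln((15n)!) = 15n ln(15n) − 15n + O(ln n).
  S_n = 15n ln(15n) − 15n − 15n ln(n/17) + O(ln n)
      = 15n ln(15n) − 15n ln n + 15n ln 17 − 15n + O(ln n)
      = 15n ln 15 + 15n ln 17 − 15n + O(ln n)
      = 15n (ln 255 − 1) + O(ln n).
Numerically ln(255) − 1 ≈ 4.5413.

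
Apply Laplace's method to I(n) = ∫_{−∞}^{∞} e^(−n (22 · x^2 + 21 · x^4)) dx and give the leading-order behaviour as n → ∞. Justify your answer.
I(n) ~ sqrt(π/(22n))

φ(x) = 22 · x^2 + 21 · x^4 has its unique global minimum at x* = 0 (since φ'(x) = 44x + 84x^3 = 0 only at x = 0 for real x with both coefficients positive, and φ → ∞ as |x| → ∞). At x* = 0, φ(0) = 0 and φ''(0) = 44. Laplace's method then gives
  I(n) ~ sqrt(2π / (n · φ''(0))) · e^(−n φ(0)) = sqrt(2π / (44n)) = sqrt(π/(22n)).
The 21 · x^4 term contributes only at subleading order (an O(1/n) relative correction).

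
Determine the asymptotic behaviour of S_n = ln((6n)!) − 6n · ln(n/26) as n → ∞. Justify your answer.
S_n ~ 6n · (ln 156 − 1) + O(ln n)

Stirling: ln((6n)!) = 6n ln(6n) − 6n + O(ln n).
  S_n = 6n ln(6n) − 6n − 6n ln(n/26) + O(ln n)
      = 6n ln(6n) − 6n ln n + 6n ln 26 − 6n + O(ln n)
      = 6n ln 6 + 6n ln 26 − 6n + O(ln n)
      = 6n (ln 156 − 1) + O(ln n).
Numerically ln(156) − 1 ≈ 4.0499.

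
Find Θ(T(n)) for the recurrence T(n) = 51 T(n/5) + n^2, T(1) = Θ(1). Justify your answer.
T(n) = Θ(n^(log_5 51))

Master theorem: compare f(n) = n^2 to n^(log_5 51) where log_5 51 ≈ 2.443. Since 2 < log_5 51, we have f(n) = O(n^(log_5 51 − ε)) for some ε > 0 — Case 1. Hence T(n) = Θ(n^(log_5 51)).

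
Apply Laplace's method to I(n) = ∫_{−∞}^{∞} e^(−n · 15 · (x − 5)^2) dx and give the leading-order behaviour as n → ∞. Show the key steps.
I(n) = sqrt(π/(15n))

Here φ(x) = 15 · (x − 5)^2 has its unique minimum at x* = 5 with φ(x*) = 0 and φ''(x*) = 30. Laplace's method gives
  I(n) ~ e^(−n φ(x*)) · sqrt(2π / (n · φ''(x*))) = sqrt(2π / (30n)) = sqrt(π/(15n)).
This is exact: substituting u = (x − 5)·sqrt(15n) gives I(n) = (1/sqrt(15n)) ∫_{−∞}^{∞} e^(−u^2) du = sqrt(π/(15n)).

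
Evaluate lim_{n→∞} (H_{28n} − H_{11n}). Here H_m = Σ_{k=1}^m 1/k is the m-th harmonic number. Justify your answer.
lim = ln(28/11)

Euler-Maclaurin gives H_m = ln m + γ + 1/(2m) + O(1/m^2). The γ and O(1/m) terms cancel in the difference:
  H_{28n} − H_{11n} = ln(28n) − ln(11n) + O(1/n) = ln(28/11) + O(1/n).
Hence the limit is ln(28/11).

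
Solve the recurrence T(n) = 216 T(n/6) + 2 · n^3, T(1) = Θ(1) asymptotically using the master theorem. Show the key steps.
T(n) = Θ(n^3 log n)

log_6 216 = 3, and f(n) = 2 · n^3 = Θ(n^(log_6 216)). This is Case 2 of the master theorem: T(n) = Θ(f(n) · log n) = Θ(n^3 log n).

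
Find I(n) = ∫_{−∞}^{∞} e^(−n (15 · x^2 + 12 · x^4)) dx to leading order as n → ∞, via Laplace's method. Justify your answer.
I(n) ~ sqrt(π/(15n))

φ(x) = 15 · x^2 + 12 · x^4 has its unique global minimum at x* = 0 (since φ'(x) = 30x + 48x^3 = 0 only at x = 0 for real x with both coefficients positive, and φ → ∞ as |x| → ∞). At x* = 0, φ(0) = 0 and φ''(0) = 30. Laplace's method then gives
  I(n) ~ sqrt(2π / (n · φ''(0))) · e^(−n φ(0)) = sqrt(2π / (30n)) = sqrt(π/(15n)).
The 12 · x^4 term contributes only at subleading order (an O(1/n) relative correction).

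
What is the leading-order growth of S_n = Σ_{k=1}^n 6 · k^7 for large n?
S_n ~ 3 · n^8 / 4

By integral comparison (Euler-Maclaurin), Σ_{k=1}^n 6 · k^7 = 6 · ∫_0^n x^7 dx + O(n^7) = 6 · n^8/8 = 3 · n^8 / 4 + O(n^7). (Equivalently, Faulhaber's formula gives the same leading term.)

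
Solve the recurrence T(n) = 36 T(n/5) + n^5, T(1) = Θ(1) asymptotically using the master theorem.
T(n) = Θ(n^5)

log_5 36 ≈ 2.227. f(n) = n^5 dominates n^(log_5 36) since 5 > 2.227, and the regularity condition a·f(n/b) = 36·(n/5)^5 = (36/3125)·n^5 ≤ c·f(n) holds with c = 36/3125 ≈ 0.0115 < 1. So this is Case 3: T(n) = Θ(f(n)) = Θ(n^5).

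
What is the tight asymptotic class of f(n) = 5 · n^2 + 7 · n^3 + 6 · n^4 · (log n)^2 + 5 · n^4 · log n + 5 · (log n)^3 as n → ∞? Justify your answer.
f(n) ∈ Θ(n^4 · (log n)^2)

Compare the terms by growth order. For large n, n^a · (log n)^b dominates n^a' · (log n)^b' iff a > a', or (a = a' and b > b'). Ranking the 5 terms shows the dominant one is 6 · n^4 · (log n)^2. Hence f(n) ∈ Θ(n^4 · (log n)^2).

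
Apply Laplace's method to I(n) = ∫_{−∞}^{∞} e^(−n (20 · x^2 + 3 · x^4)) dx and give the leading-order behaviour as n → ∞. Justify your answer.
I(n) ~ sqrt(π/(20n))

φ(x) = 20 · x^2 + 3 · x^4 has its unique global minimum at x* = 0 (since φ'(x) = 40x + 12x^3 = 0 only at x = 0 for real x with both coefficients positive, and φ → ∞ as |x| → ∞). At x* = 0, φ(0) = 0 and φ''(0) = 40. Laplace's method then gives
  I(n) ~ sqrt(2π / (n · φ''(0))) · e^(−n φ(0)) = sqrt(2π / (40n)) = sqrt(π/(20n)).
The 3 · x^4 term contributes only at subleading order (an O(1/n) relative correction).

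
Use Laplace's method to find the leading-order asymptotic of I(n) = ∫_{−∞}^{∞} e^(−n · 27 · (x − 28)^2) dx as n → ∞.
I(n) = sqrt(π/(27n))

Here φ(x) = 27 · (x − 28)^2 has its unique minimum at x* = 28 with φ(x*) = 0 and φ''(x*) = 54. Laplace's method gives
  I(n) ~ e^(−n φ(x*)) · sqrt(2π / (n · φ''(x*))) = sqrt(2π / (54n)) = sqrt(π/(27n)).
This is exact: substituting u = (x − 28)·sqrt(27n) gives I(n) = (1/sqrt(27n)) ∫_{−∞}^{∞} e^(−u^2) du = sqrt(π/(27n)).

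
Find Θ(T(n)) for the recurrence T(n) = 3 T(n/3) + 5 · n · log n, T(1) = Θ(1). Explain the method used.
T(n) = Θ(n · (log n)^2)

Here log_3 3 = 1 and f(n) = 5 · n · log n = Θ(n^(log_3 3) · (log n)^1). This is the extended Case 2 of the master theorem (f matches the critical exponent up to log factors), giving T(n) = Θ(n^(log_3 3) · (log n)^(1+1)) = Θ(n · (log n)^2).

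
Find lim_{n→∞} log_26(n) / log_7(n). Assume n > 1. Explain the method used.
lim = ln(7) / ln(26) = log_26(7)

Change of base: log_26(n) = ln n / ln 26 and log_7(n) = ln n / ln 7. The ratio is (ln n / ln 26) · (ln 7 / ln n) = ln 7 / ln 26, a constant independent of n. So the limit is ln 7 / ln 26 = log_26(7).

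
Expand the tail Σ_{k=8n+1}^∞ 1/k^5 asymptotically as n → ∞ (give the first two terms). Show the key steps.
Σ_{k>8n} 1/k^5 = 1/(4 · (8n)^4) − 1/(2 · (8n)^5) + O(1/(8n)^6)

Compare to the integral: ∫_{8n}^∞ x^(−5) dx = [−x^(−4)/4]_{8n}^∞ = 1/((5−1)·(8n)^4). The Euler-Maclaurin correction adds −f(8n)/2 = −1/(2·(8n)^5). Euler-Maclaurin then gives
  Σ_{k>8n} 1/k^5 = ∫_{8n}^∞ dx/x^5 − 1/(2·(8n)^5) + O(1/(8n)^6).
(Equivalently this is ζ(5) − Σ_{k≤8n} 1/k^5.)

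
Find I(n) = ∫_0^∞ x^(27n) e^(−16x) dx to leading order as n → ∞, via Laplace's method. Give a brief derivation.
I(n) ~ (sqrt(2π·27n) / 16) · (27n/(16e))^(27n)

Write the integrand as exp(27n ln x − 16x) and set f(x) = 27n ln x − 16x. Then f'(x) = 27n/x − 16 = 0 at x* = 27n/16, and f''(x*) = −27n/x*^2 = −16^2/(27n). Laplace's method (interior maximum) gives
  I(n) ~ e^(f(x*)) · sqrt(2π / |f''(x*)|)
        = exp(27n ln(27n/16) − 27n) · sqrt(2π · 27n / 16^2)
        = (27n/16)^(27n) e^(−27n) · sqrt(2π·27n) / 16
        = (sqrt(2π·27n) / 16) · (27n/(16e))^(27n).
This matches Γ(27n+1)/16^(27n+1) with Stirling applied to Γ.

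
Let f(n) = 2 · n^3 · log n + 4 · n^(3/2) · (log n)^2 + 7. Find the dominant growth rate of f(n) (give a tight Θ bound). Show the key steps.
f(n) ∈ Θ(n^3 · log n)

Compare the terms by growth order. For large n, n^a · (log n)^b dominates n^a' · (log n)^b' iff a > a', or (a = a' and b > b'). Ranking the 3 terms shows the dominant one is 2 · n^3 · log n. Hence f(n) ∈ Θ(n^3 · log n).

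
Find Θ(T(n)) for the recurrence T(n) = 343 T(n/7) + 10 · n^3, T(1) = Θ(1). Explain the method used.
T(n) = Θ(n^3 log n)

log_7 343 = 3, and f(n) = 10 · n^3 = Θ(n^(log_7 343)). This is Case 2 of the master theorem: T(n) = Θ(f(n) · log n) = Θ(n^3 log n).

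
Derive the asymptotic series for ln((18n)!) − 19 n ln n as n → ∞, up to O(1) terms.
ln((18n)!) − 19 n ln n = −n ln n + 18(ln 18 − 1) n + (1/2) ln(2π·18n) + O(1/n)

Stirling: ln((18n)!) = 18n ln(18n) − 18n + (1/2) ln(2π·18n) + O(1/n).
Expand 18n ln(18n) = 18n (ln n + ln 18) = 18n ln n + 18n ln 18.
Subtract 19n ln n: leading term is (18 − 19) n ln n = −n ln n. The next term is 18n ln 18 − 18n = 18(ln 18 − 1) n. Then the (1/2) ln(2π·18n) correction.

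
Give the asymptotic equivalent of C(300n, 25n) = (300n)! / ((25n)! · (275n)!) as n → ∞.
C(300n, 25n) ~ (8916100448256/285311670611)^(25n) · sqrt(6/(11π·25n))

Write N = 25n. Apply Stirling to each factorial:
  (12N)! ~ sqrt(2π·12N) · (12N/e)^(12N),
  N! ~ sqrt(2π N) · (N/e)^N,
  (11N)! ~ sqrt(2π·11N) · (11N/e)^(11N).
The exponential factors combine to (12N)^(12N) / (N^N · (11N)^(11N)) = 12^(12N)/11^(11N) = (12^12/11^11)^N = (8916100448256/285311670611)^N.
The square-root prefactors combine to sqrt(2π·12N) / (sqrt(2π N)·sqrt(2π·11N)) = sqrt(12 / (2π·11·N)) = sqrt(6/(11π·25n)).
Substituting N = 25n: C(300n, 25n) ~ (8916100448256/285311670611)^(25n) · sqrt(6/(11π·25n)).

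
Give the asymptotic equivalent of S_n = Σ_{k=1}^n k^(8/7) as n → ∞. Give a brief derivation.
S_n ~ (7/15) · n^(15/7)

Integral comparison: Σ_{k=1}^n k^(8/7) = ∫_0^n x^(8/7) dx + O(n^(8/7)). The integral is n^(1 + 8/7) / (1 + 8/7) = n^((8+7)/7) / ((8+7)/7) = (7/15) · n^(15/7).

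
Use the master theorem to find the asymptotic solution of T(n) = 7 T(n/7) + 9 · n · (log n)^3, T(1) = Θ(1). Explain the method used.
T(n) = Θ(n · (log n)^4)

Here log_7 7 = 1 and f(n) = 9 · n · (log n)^3 = Θ(n^(log_7 7) · (log n)^3). This is the extended Case 2 of the master theorem (f matches the critical exponent up to log factors), giving T(n) = Θ(n^(log_7 7) · (log n)^(3+1)) = Θ(n · (log n)^4).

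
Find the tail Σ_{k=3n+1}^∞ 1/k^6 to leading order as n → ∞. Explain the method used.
Σ_{k>3n} 1/k^6 ~ 1/(5 · (3n)^5)

Compare to the integral: ∫_{3n}^∞ x^(−6) dx = [−x^(−5)/5]_{3n}^∞ = 1/((6−1)·(3n)^5). Euler-Maclaurin then gives
  Σ_{k>3n} 1/k^6 = ∫_{3n}^∞ dx/x^6 − 1/(2·(3n)^6) + O(1/(3n)^7).
(Equivalently this is ζ(6) − Σ_{k≤3n} 1/k^6.)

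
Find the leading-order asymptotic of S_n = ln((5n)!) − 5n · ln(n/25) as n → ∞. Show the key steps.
S_n ~ 5n · (ln 125 − 1) + O(ln n)

Stirling: ln((5n)!) = 5n ln(5n) − 5n + O(ln n).
  S_n = 5n ln(5n) − 5n − 5n ln(n/25) + O(ln n)
      = 5n ln(5n) − 5n ln n + 5n ln 25 − 5n + O(ln n)
      = 5n ln 5 + 5n ln 25 − 5n + O(ln n)
      = 5n (ln 125 − 1) + O(ln n).
Numerically ln(125) − 1 ≈ 3.8283.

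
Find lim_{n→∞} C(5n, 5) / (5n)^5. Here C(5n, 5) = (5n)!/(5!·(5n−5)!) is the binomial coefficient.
lim = 1/5! = 1/120

With N = 5n → ∞: C(N, 5) / N^5 = [N(N−1)…(N−4)] / (5! · N^5) = (1/5!) · 1 · (1 − 1/(5n)) · (1 − 2/(5n)) · (1 − 3/(5n)) · (1 − 4/(5n)). Each factor → 1 as N → ∞, so the limit is 1/5! = 1/120.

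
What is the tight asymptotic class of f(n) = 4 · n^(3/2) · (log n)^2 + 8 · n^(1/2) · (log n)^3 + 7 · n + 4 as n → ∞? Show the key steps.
f(n) ∈ Θ(n^(3/2) · (log n)^2)

Compare the terms by growth order. For large n, n^a · (log n)^b dominates n^a' · (log n)^b' iff a > a', or (a = a' and b > b'). Ranking the 4 terms shows the dominant one is 4 · n^(3/2) · (log n)^2. Hence f(n) ∈ Θ(n^(3/2) · (log n)^2).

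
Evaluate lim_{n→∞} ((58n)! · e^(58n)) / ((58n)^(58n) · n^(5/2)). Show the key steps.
lim = 0

Stirling: (58n)! ~ sqrt(2π·58n) · (58n/e)^(58n). Hence
  (58n)! · e^(58n) / (58n)^(58n) ~ sqrt(2π·58n).
Dividing by n^(5/2): sqrt(2π·58n) / n^(5/2) = sqrt(2π·58) · n^((1−5)/2), so the expression behaves like sqrt(2π·58) · n^((1−5)/2) → 0.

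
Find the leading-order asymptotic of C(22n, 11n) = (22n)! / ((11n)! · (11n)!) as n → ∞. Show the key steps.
C(22n, 11n) ~ (4)^(11n) · sqrt(1/(π·11n))

Write N = 11n. Apply Stirling to each factorial:
  (2N)! ~ sqrt(2π·2N) · (2N/e)^(2N),
  N! ~ sqrt(2π N) · (N/e)^N,
  (1N)! ~ sqrt(2π·1N) · (1N/e)^(1N).
The exponential factors combine to (2N)^(2N) / (N^N · (1N)^(1N)) = 2^(2N)/1^(1N) = (2^2/1^1)^N = (4)^N.
The square-root prefactors combine to sqrt(2π·2N) / (sqrt(2π N)·sqrt(2π·1N)) = sqrt(2 / (2π·1·N)) = sqrt(1/(π·11n)).
Substituting N = 11n: C(22n, 11n) ~ (4)^(11n) · sqrt(1/(π·11n)).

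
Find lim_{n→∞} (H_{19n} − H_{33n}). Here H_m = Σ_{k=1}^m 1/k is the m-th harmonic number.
lim = ln(19/33)

Euler-Maclaurin gives H_m = ln m + γ + 1/(2m) + O(1/m^2). The γ and O(1/m) terms cancel in the difference:
  H_{19n} − H_{33n} = ln(19n) − ln(33n) + O(1/n) = ln(19/33) + O(1/n).
Hence the limit is ln(19/33).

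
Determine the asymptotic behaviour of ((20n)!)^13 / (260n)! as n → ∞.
((20n)!)^13/(260n)! ~ ((2π·20n)^(12/2) / sqrt(13)) · 13^(−13·20n)  →  0

Write N = 20n. Stirling: N! ~ sqrt(2π N)(N/e)^N and (13N)! ~ sqrt(2π·13N)·(13N/e)^(13N).
  (N!)^13/(13N)! ~ (2π N)^(13/2) (N/e)^(13N) / [sqrt(2π·13N) (13N/e)^(13N)]
     = (2π N)^(13/2) / sqrt(2π·13N) · (N/(13N))^(13N)
     = (2π N)^((13−1)/2) / sqrt(13) · 13^(−13N).
Since 13^13 > 1, the factor 13^(−13N) decays exponentially, so the ratio → 0. Substituting N = 20n gives the stated form.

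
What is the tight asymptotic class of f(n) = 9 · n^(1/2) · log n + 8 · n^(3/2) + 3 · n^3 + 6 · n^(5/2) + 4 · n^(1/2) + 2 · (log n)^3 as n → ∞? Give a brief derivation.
f(n) ∈ Θ(n^3)

Compare the terms by growth order. For large n, n^a · (log n)^b dominates n^a' · (log n)^b' iff a > a', or (a = a' and b > b'). Ranking the 6 terms shows the dominant one is 3 · n^3. Hence f(n) ∈ Θ(n^3).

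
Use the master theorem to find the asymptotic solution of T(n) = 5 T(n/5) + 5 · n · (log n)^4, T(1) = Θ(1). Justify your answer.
T(n) = Θ(n · (log n)^5)

Here log_5 5 = 1 and f(n) = 5 · n · (log n)^4 = Θ(n^(log_5 5) · (log n)^4). This is the extended Case 2 of the master theorem (f matches the critical exponent up to log factors), giving T(n) = Θ(n^(log_5 5) · (log n)^(4+1)) = Θ(n · (log n)^5).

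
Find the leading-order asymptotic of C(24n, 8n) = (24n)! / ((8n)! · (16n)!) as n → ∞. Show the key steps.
C(24n, 8n) ~ (27/4)^(8n) · sqrt(3/(4π·8n))

Write N = 8n. Apply Stirling to each factorial:
  (3N)! ~ sqrt(2π·3N) · (3N/e)^(3N),
  N! ~ sqrt(2π N) · (N/e)^N,
  (2N)! ~ sqrt(2π·2N) · (2N/e)^(2N).
The exponential factors combine to (3N)^(3N) / (N^N · (2N)^(2N)) = 3^(3N)/2^(2N) = (3^3/2^2)^N = (27/4)^N.
The square-root prefactors combine to sqrt(2π·3N) / (sqrt(2π N)·sqrt(2π·2N)) = sqrt(3 / (2π·2·N)) = sqrt(3/(4π·8n)).
Substituting N = 8n: C(24n, 8n) ~ (27/4)^(8n) · sqrt(3/(4π·8n)).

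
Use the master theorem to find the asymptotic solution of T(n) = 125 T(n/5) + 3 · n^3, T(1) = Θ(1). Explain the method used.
T(n) = Θ(n^3 log n)

log_5 125 = 3, and f(n) = 3 · n^3 = Θ(n^(log_5 125)). This is Case 2 of the master theorem: T(n) = Θ(f(n) · log n) = Θ(n^3 log n).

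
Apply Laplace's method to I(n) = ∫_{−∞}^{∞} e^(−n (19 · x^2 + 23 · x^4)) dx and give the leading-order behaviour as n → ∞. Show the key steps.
I(n) ~ sqrt(π/(19n))

φ(x) = 19 · x^2 + 23 · x^4 has its unique global minimum at x* = 0 (since φ'(x) = 38x + 92x^3 = 0 only at x = 0 for real x with both coefficients positive, and φ → ∞ as |x| → ∞). At x* = 0, φ(0) = 0 and φ''(0) = 38. Laplace's method then gives
  I(n) ~ sqrt(2π / (n · φ''(0))) · e^(−n φ(0)) = sqrt(2π / (38n)) = sqrt(π/(19n)).
The 23 · x^4 term contributes only at subleading order (an O(1/n) relative correction).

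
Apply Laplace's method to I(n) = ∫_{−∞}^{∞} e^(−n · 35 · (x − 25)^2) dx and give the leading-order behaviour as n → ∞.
I(n) = sqrt(π/(35n))

Here φ(x) = 35 · (x − 25)^2 has its unique minimum at x* = 25 with φ(x*) = 0 and φ''(x*) = 70. Laplace's method gives
  I(n) ~ e^(−n φ(x*)) · sqrt(2π / (n · φ''(x*))) = sqrt(2π / (70n)) = sqrt(π/(35n)).
This is exact: substituting u = (x − 25)·sqrt(35n) gives I(n) = (1/sqrt(35n)) ∫_{−∞}^{∞} e^(−u^2) du = sqrt(π/(35n)).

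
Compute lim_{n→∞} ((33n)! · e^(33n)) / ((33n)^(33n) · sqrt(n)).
lim = sqrt(2π·33)

Stirling: (33n)! ~ sqrt(2π·33n) · (33n/e)^(33n). Hence
  (33n)! · e^(33n) / (33n)^(33n) ~ sqrt(2π·33n).
Dividing by sqrt(n): sqrt(2π·33n) / sqrt(n) = sqrt(2π·33) · n^((1−1)/2), so the limit is sqrt(2π·33).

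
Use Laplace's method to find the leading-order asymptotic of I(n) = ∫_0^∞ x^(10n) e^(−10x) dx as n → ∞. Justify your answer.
I(n) ~ (sqrt(2π·10n) / 10) · (10n/(10e))^(10n)

Write the integrand as exp(10n ln x − 10x) and set f(x) = 10n ln x − 10x. Then f'(x) = 10n/x − 10 = 0 at x* = 10n/10, and f''(x*) = −10n/x*^2 = −10^2/(10n). Laplace's method (interior maximum) gives
  I(n) ~ e^(f(x*)) · sqrt(2π / |f''(x*)|)
        = exp(10n ln(10n/10) − 10n) · sqrt(2π · 10n / 10^2)
        = (10n/10)^(10n) e^(−10n) · sqrt(2π·10n) / 10
        = (sqrt(2π·10n) / 10) · (10n/(10e))^(10n).
This matches Γ(10n+1)/10^(10n+1) with Stirling applied to Γ.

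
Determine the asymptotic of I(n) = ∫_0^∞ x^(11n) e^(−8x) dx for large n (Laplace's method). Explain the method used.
I(n) ~ (sqrt(2π·11n) / 8) · (11n/(8e))^(11n)

Write the integrand as exp(11n ln x − 8x) and set f(x) = 11n ln x − 8x. Then f'(x) = 11n/x − 8 = 0 at x* = 11n/8, and f''(x*) = −11n/x*^2 = −8^2/(11n). Laplace's method (interior maximum) gives
  I(n) ~ e^(f(x*)) · sqrt(2π / |f''(x*)|)
        = exp(11n ln(11n/8) − 11n) · sqrt(2π · 11n / 8^2)
        = (11n/8)^(11n) e^(−11n) · sqrt(2π·11n) / 8
        = (sqrt(2π·11n) / 8) · (11n/(8e))^(11n).
This matches Γ(11n+1)/8^(11n+1) with Stirling applied to Γ.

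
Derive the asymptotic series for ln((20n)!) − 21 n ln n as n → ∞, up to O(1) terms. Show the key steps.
ln((20n)!) − 21 n ln n = −n ln n + 20(ln 20 − 1) n + (1/2) ln(2π·20n) + O(1/n)

Stirling: ln((20n)!) = 20n ln(20n) − 20n + (1/2) ln(2π·20n) + O(1/n).
Expand 20n ln(20n) = 20n (ln n + ln 20) = 20n ln n + 20n ln 20.
Subtract 21n ln n: leading term is (20 − 21) n ln n = −n ln n. The next term is 20n ln 20 − 20n = 20(ln 20 − 1) n. Then the (1/2) ln(2π·20n) correction.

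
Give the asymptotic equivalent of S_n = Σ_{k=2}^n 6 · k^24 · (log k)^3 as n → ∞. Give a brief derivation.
S_n ~ 6 · n^25 · (log n)^3 / 25

By integral comparison, S_n = ∫_1^n 6 · x^24 · (log x)^3 dx + O(n^24 · (log n)^3). For the integral, the leading term of ∫_1^n x^24 (log x)^3 dx is n^25/25 · (log n)^3 (by repeated integration by parts; each step lowers the log-exponent and produces a relatively O(1/log n) correction). Hence S_n ~ 6 · n^25 · (log n)^3 / 25.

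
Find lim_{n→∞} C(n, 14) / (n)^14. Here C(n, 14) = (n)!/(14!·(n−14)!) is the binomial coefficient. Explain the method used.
lim = 1/14! = 1/87178291200

With N = n → ∞: C(N, 14) / N^14 = [N(N−1)…(N−13)] / (14! · N^14) = (1/14!) · 1 · (1 − 1/n) · … · (1 − 13/n). Each factor → 1 as N → ∞, so the limit is 1/14! = 1/87178291200.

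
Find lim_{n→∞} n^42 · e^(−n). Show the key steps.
lim = 0

Exponentials with base > 1 dominate every fixed polynomial: for any fixed c, n^c / e^n → 0 as n → ∞ (e.g. by the ratio test, or since e^n grows faster than any power of n). Hence n^42 · e^(−n) = n^42 / e^n → 0.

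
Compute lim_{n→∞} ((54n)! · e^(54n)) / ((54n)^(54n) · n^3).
lim = 0

Stirling: (54n)! ~ sqrt(2π·54n) · (54n/e)^(54n). Hence
  (54n)! · e^(54n) / (54n)^(54n) ~ sqrt(2π·54n).
Dividing by n^3: sqrt(2π·54n) / n^3 = sqrt(2π·54) · n^((1−6)/2), so the expression behaves like sqrt(2π·54) · n^((1−6)/2) → 0.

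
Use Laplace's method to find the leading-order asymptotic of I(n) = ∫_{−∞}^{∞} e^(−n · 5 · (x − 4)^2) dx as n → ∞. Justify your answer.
I(n) = sqrt(π/(5n))

Here φ(x) = 5 · (x − 4)^2 has its unique minimum at x* = 4 with φ(x*) = 0 and φ''(x*) = 10. Laplace's method gives
  I(n) ~ e^(−n φ(x*)) · sqrt(2π / (n · φ''(x*))) = sqrt(2π / (10n)) = sqrt(π/(5n)).
This is exact: substituting u = (x − 4)·sqrt(5n) gives I(n) = (1/sqrt(5n)) ∫_{−∞}^{∞} e^(−u^2) du = sqrt(π/(5n)).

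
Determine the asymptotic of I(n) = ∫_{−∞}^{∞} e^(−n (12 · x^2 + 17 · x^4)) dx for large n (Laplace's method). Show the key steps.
I(n) ~ sqrt(π/(12n))

φ(x) = 12 · x^2 + 17 · x^4 has its unique global minimum at x* = 0 (since φ'(x) = 24x + 68x^3 = 0 only at x = 0 for real x with both coefficients positive, and φ → ∞ as |x| → ∞). At x* = 0, φ(0) = 0 and φ''(0) = 24. Laplace's method then gives
  I(n) ~ sqrt(2π / (n · φ''(0))) · e^(−n φ(0)) = sqrt(2π / (24n)) = sqrt(π/(12n)).
The 17 · x^4 term contributes only at subleading order (an O(1/n) relative correction).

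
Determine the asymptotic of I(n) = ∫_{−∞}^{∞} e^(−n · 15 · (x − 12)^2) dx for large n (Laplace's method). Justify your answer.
I(n) = sqrt(π/(15n))

Here φ(x) = 15 · (x − 12)^2 has its unique minimum at x* = 12 with φ(x*) = 0 and φ''(x*) = 30. Laplace's method gives
  I(n) ~ e^(−n φ(x*)) · sqrt(2π / (n · φ''(x*))) = sqrt(2π / (30n)) = sqrt(π/(15n)).
This is exact: substituting u = (x − 12)·sqrt(15n) gives I(n) = (1/sqrt(15n)) ∫_{−∞}^{∞} e^(−u^2) du = sqrt(π/(15n)).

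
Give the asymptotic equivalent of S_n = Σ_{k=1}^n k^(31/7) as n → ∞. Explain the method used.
S_n ~ (7/38) · n^(38/7)

Integral comparison: Σ_{k=1}^n k^(31/7) = ∫_0^n x^(31/7) dx + O(n^(31/7)). The integral is n^(1 + 31/7) / (1 + 31/7) = n^((31+7)/7) / ((31+7)/7) = (7/38) · n^(38/7).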